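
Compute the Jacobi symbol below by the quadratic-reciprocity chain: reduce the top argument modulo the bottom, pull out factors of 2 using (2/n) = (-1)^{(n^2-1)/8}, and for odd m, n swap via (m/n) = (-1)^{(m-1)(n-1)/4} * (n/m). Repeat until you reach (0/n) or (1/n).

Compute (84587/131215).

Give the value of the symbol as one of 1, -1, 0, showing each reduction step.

-1

reciprocity: (84587/131215) = -1·(131215/84587) since 84587 mod 4 = 3, 131215 mod 4 = 3; sign now -1
(131215/84587) = (46628/84587)   [reduce mod 84587]
46628 = 2^2·11657; (2/84587) = -1 since 84587 mod 8 = 3, so (46628/84587) = (-1)^2·(11657/84587); sign now -1
reciprocity: (11657/84587) = +1·(84587/11657) since 11657 mod 4 = 1, 84587 mod 4 = 3; sign now -1
(84587/11657) = (2988/11657)   [reduce mod 11657]
2988 = 2^2·747; (2/11657) = +1 since 11657 mod 8 = 1, so (2988/11657) = (+1)^2·(747/11657); sign now -1
reciprocity: (747/11657) = +1·(11657/747) since 747 mod 4 = 3, 11657 mod 4 = 1; sign now -1
(11657/747) = (452/747)   [reduce mod 747]
452 = 2^2·113; (2/747) = -1 since 747 mod 8 = 3, so (452/747) = (-1)^2·(113/747); sign now -1
reciprocity: (113/747) = +1·(747/113) since 113 mod 4 = 1, 747 mod 4 = 3; sign now -1
(747/113) = (69/113)   [reduce mod 113]
reciprocity: (69/113) = +1·(113/69) since 69 mod 4 = 1, 113 mod 4 = 1; sign now -1
(113/69) = (44/69)   [reduce mod 69]
44 = 2^2·11; (2/69) = -1 since 69 mod 8 = 5, so (44/69) = (-1)^2·(11/69); sign now -1
reciprocity: (11/69) = +1·(69/11) since 11 mod 4 = 3, 69 mod 4 = 1; sign now -1
(69/11) = (3/11)   [reduce mod 11]
reciprocity: (3/11) = -1·(11/3) since 3 mod 4 = 3, 11 mod 4 = 3; sign now +1
(11/3) = (2/3)   [reduce mod 3]
2 = 2^1·1; (2/3) = -1 since 3 mod 8 = 3, so (2/3) = (-1)^1·(1/3); sign now -1
(1/3) = 1; final value = sign = -1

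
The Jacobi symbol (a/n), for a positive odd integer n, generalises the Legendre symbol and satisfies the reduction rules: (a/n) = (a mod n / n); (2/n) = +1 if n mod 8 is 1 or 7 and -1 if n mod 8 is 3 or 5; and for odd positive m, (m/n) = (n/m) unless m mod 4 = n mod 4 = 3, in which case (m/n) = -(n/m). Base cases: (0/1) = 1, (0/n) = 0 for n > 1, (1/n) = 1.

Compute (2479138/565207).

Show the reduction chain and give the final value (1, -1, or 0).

1

(2479138/565207) = (218310/565207)   [reduce mod 565207]
218310 = 2^1·109155; (2/565207) = +1 since 565207 mod 8 = 7, so (218310/565207) = (+1)^1·(109155/565207); sign now +1
reciprocity: (109155/565207) = -1·(565207/109155) since 109155 mod 4 = 3, 565207 mod 4 = 3; sign now -1
(565207/109155) = (19432/109155)   [reduce mod 109155]
19432 = 2^3·2429; (2/109155) = -1 since 109155 mod 8 = 3, so (19432/109155) = (-1)^3·(2429/109155); sign now +1
reciprocity: (2429/109155) = +1·(109155/2429) since 2429 mod 4 = 1, 109155 mod 4 = 3; sign now +1
(109155/2429) = (2279/2429)   [reduce mod 2429]
reciprocity: (2279/2429) = +1·(2429/2279) since 2279 mod 4 = 3, 2429 mod 4 = 1; sign now +1
(2429/2279) = (150/2279)   [reduce mod 2279]
150 = 2^1·75; (2/2279) = +1 since 2279 mod 8 = 7, so (150/2279) = (+1)^1·(75/2279); sign now +1
reciprocity: (75/2279) = -1·(2279/75) since 75 mod 4 = 3, 2279 mod 4 = 3; sign now -1
(2279/75) = (29/75)   [reduce mod 75]
reciprocity: (29/75) = +1·(75/29) since 29 mod 4 = 1, 75 mod 4 = 3; sign now -1
(75/29) = (17/29)   [reduce mod 29]
reciprocity: (17/29) = +1·(29/17) since 17 mod 4 = 1, 29 mod 4 = 1; sign now -1
(29/17) = (12/17)   [reduce mod 17]
12 = 2^2·3; (2/17) = +1 since 17 mod 8 = 1, so (12/17) = (+1)^2·(3/17); sign now -1
reciprocity: (3/17) = +1·(17/3) since 3 mod 4 = 3, 17 mod 4 = 1; sign now -1
(17/3) = (2/3)   [reduce mod 3]
2 = 2^1·1; (2/3) = -1 since 3 mod 8 = 3, so (2/3) = (-1)^1·(1/3); sign now +1
(1/3) = 1; final value = sign = +1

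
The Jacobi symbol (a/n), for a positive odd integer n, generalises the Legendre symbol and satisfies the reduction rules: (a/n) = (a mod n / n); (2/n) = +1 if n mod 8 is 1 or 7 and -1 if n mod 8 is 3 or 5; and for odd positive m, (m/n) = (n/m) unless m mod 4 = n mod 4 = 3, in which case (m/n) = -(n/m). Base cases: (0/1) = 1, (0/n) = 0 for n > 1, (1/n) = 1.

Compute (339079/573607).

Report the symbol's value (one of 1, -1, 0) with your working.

-1

flip (339079/573607) -> (573607/339079): both odd, 339079 mod 4 = 3, 573607 mod 4 = 3, so the flip contributes -1; sign now -1
(573607/339079): 573607 mod 339079 = 234528, so (573607/339079) = (234528/339079)
factor out 2^5: 234528 = 2^5·7329; with 339079 mod 8 = 7, (2/339079) = +1; sign now -1; continue with (7329/339079)
flip (7329/339079) -> (339079/7329): both odd, 7329 mod 4 = 1, 339079 mod 4 = 3, so the flip contributes +1; sign now -1
(339079/7329): 339079 mod 7329 = 1945, so (339079/7329) = (1945/7329)
flip (1945/7329) -> (7329/1945): both odd, 1945 mod 4 = 1, 7329 mod 4 = 1, so the flip contributes +1; sign now -1
(7329/1945): 7329 mod 1945 = 1494, so (7329/1945) = (1494/1945)
factor out 2^1: 1494 = 2^1·747; with 1945 mod 8 = 1, (2/1945) = +1; sign now -1; continue with (747/1945)
flip (747/1945) -> (1945/747): both odd, 747 mod 4 = 3, 1945 mod 4 = 1, so the flip contributes +1; sign now -1
(1945/747): 1945 mod 747 = 451, so (1945/747) = (451/747)
flip (451/747) -> (747/451): both odd, 451 mod 4 = 3, 747 mod 4 = 3, so the flip contributes -1; sign now +1
(747/451): 747 mod 451 = 296, so (747/451) = (296/451)
factor out 2^3: 296 = 2^3·37; with 451 mod 8 = 3, (2/451) = -1; sign now -1; continue with (37/451)
flip (37/451) -> (451/37): both odd, 37 mod 4 = 1, 451 mod 4 = 3, so the flip contributes +1; sign now -1
(451/37): 451 mod 37 = 7, so (451/37) = (7/37)
flip (7/37) -> (37/7): both odd, 7 mod 4 = 3, 37 mod 4 = 1, so the flip contributes +1; sign now -1
(37/7): 37 mod 7 = 2, so (37/7) = (2/7)
factor out 2^1: 2 = 2^1·1; with 7 mod 8 = 7, (2/7) = +1; sign now -1; continue with (1/7)
reached (1/7) = 1, so the symbol is -1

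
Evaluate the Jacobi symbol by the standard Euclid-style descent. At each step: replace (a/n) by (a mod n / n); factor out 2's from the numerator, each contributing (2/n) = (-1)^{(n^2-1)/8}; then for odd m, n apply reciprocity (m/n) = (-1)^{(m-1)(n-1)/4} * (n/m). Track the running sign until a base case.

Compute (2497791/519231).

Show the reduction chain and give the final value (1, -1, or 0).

0

(2497791/519231) = (420867/519231)   [reduce mod 519231]
reciprocity: (420867/519231) = -1·(519231/420867) since 420867 mod 4 = 3, 519231 mod 4 = 3; sign now -1
(519231/420867) = (98364/420867)   [reduce mod 420867]
98364 = 2^2·24591; (2/420867) = -1 since 420867 mod 8 = 3, so (98364/420867) = (-1)^2·(24591/420867); sign now -1
reciprocity: (24591/420867) = -1·(420867/24591) since 24591 mod 4 = 3, 420867 mod 4 = 3; sign now +1
(420867/24591) = (2820/24591)   [reduce mod 24591]
2820 = 2^2·705; (2/24591) = +1 since 24591 mod 8 = 7, so (2820/24591) = (+1)^2·(705/24591); sign now +1
reciprocity: (705/24591) = +1·(24591/705) since 705 mod 4 = 1, 24591 mod 4 = 3; sign now +1
(24591/705) = (621/705)   [reduce mod 705]
reciprocity: (621/705) = +1·(705/621) since 621 mod 4 = 1, 705 mod 4 = 1; sign now +1
(705/621) = (84/621)   [reduce mod 621]
84 = 2^2·21; (2/621) = -1 since 621 mod 8 = 5, so (84/621) = (-1)^2·(21/621); sign now +1
reciprocity: (21/621) = +1·(621/21) since 21 mod 4 = 1, 621 mod 4 = 1; sign now +1
(621/21) = (12/21)   [reduce mod 21]
12 = 2^2·3; (2/21) = -1 since 21 mod 8 = 5, so (12/21) = (-1)^2·(3/21); sign now +1
reciprocity: (3/21) = +1·(21/3) since 3 mod 4 = 3, 21 mod 4 = 1; sign now +1
(21/3) = (0/3)   [reduce mod 3]
(0/3) = 0   [gcd(a, n) > 1]; final value = 0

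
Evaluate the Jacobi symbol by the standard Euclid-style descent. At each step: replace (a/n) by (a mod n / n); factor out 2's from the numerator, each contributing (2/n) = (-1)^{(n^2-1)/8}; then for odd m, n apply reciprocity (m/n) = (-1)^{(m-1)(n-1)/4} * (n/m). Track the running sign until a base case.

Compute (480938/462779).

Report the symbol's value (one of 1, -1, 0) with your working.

(480938/462779): 480938 mod 462779 = 18159, so (480938/462779) = (18159/462779)
flip (18159/462779) -> (462779/18159): both odd, 18159 mod 4 = 3, 462779 mod 4 = 3, so the flip contributes -1; sign now -1
(462779/18159): 462779 mod 18159 = 8804, so (462779/18159) = (8804/18159)
factor out 2^2: 8804 = 2^2·2201; with 18159 mod 8 = 7, (2/18159) = +1; sign now -1; continue with (2201/18159)
flip (2201/18159) -> (18159/2201): both odd, 2201 mod 4 = 1, 18159 mod 4 = 3, so the flip contributes +1; sign now -1
(18159/2201): 18159 mod 2201 = 551, so (18159/2201) = (551/2201)
flip (551/2201) -> (2201/551): both odd, 551 mod 4 = 3, 2201 mod 4 = 1, so the flip contributes +1; sign now -1
(2201/551): 2201 mod 551 = 548, so (2201/551) = (548/551)
factor out 2^2: 548 = 2^2·137; with 551 mod 8 = 7, (2/551) = +1; sign now -1; continue with (137/551)
flip (137/551) -> (551/137): both odd, 137 mod 4 = 1, 551 mod 4 = 3, so the flip contributes +1; sign now -1
(551/137): 551 mod 137 = 3, so (551/137) = (3/137)
flip (3/137) -> (137/3): both odd, 3 mod 4 = 3, 137 mod 4 = 1, so the flip contributes +1; sign now -1
(137/3): 137 mod 3 = 2, so (137/3) = (2/3)
factor out 2^1: 2 = 2^1·1; with 3 mod 8 = 3, (2/3) = -1; sign now +1; continue with (1/3)
reached (1/3) = 1, so the symbol is +1

1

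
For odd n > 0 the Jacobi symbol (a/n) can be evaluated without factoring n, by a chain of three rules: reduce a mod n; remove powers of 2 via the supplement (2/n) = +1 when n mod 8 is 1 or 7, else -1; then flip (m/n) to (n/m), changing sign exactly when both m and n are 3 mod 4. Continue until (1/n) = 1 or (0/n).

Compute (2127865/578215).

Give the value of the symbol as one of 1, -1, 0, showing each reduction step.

(2127865/578215) = (393220/578215)   [reduce mod 578215]
393220 = 2^2·98305; (2/578215) = +1 since 578215 mod 8 = 7, so (393220/578215) = (+1)^2·(98305/578215); sign now +1
reciprocity: (98305/578215) = +1·(578215/98305) since 98305 mod 4 = 1, 578215 mod 4 = 3; sign now +1
(578215/98305) = (86690/98305)   [reduce mod 98305]
86690 = 2^1·43345; (2/98305) = +1 since 98305 mod 8 = 1, so (86690/98305) = (+1)^1·(43345/98305); sign now +1
reciprocity: (43345/98305) = +1·(98305/43345) since 43345 mod 4 = 1, 98305 mod 4 = 1; sign now +1
(98305/43345) = (11615/43345)   [reduce mod 43345]
reciprocity: (11615/43345) = +1·(43345/11615) since 11615 mod 4 = 3, 43345 mod 4 = 1; sign now +1
(43345/11615) = (8500/11615)   [reduce mod 11615]
8500 = 2^2·2125; (2/11615) = +1 since 11615 mod 8 = 7, so (8500/11615) = (+1)^2·(2125/11615); sign now +1
reciprocity: (2125/11615) = +1·(11615/2125) since 2125 mod 4 = 1, 11615 mod 4 = 3; sign now +1
(11615/2125) = (990/2125)   [reduce mod 2125]
990 = 2^1·495; (2/2125) = -1 since 2125 mod 8 = 5, so (990/2125) = (-1)^1·(495/2125); sign now -1
reciprocity: (495/2125) = +1·(2125/495) since 495 mod 4 = 3, 2125 mod 4 = 1; sign now -1
(2125/495) = (145/495)   [reduce mod 495]
reciprocity: (145/495) = +1·(495/145) since 145 mod 4 = 1, 495 mod 4 = 3; sign now -1
(495/145) = (60/145)   [reduce mod 145]
60 = 2^2·15; (2/145) = +1 since 145 mod 8 = 1, so (60/145) = (+1)^2·(15/145); sign now -1
reciprocity: (15/145) = +1·(145/15) since 15 mod 4 = 3, 145 mod 4 = 1; sign now -1
(145/15) = (10/15)   [reduce mod 15]
10 = 2^1·5; (2/15) = +1 since 15 mod 8 = 7, so (10/15) = (+1)^1·(5/15); sign now -1
reciprocity: (5/15) = +1·(15/5) since 5 mod 4 = 1, 15 mod 4 = 3; sign now -1
(15/5) = (0/5)   [reduce mod 5]
(0/5) = 0   [gcd(a, n) > 1]; final value = 0

0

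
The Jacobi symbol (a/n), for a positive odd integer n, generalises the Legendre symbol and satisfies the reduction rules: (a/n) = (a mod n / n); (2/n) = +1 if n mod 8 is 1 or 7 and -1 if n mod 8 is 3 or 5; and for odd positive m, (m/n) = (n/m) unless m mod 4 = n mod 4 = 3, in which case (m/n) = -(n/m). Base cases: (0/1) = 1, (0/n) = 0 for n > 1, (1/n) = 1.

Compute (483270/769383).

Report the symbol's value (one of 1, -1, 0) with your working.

0

factor out 2^1: 483270 = 2^1·241635; with 769383 mod 8 = 7, (2/769383) = +1; sign now +1; continue with (241635/769383)
flip (241635/769383) -> (769383/241635): both odd, 241635 mod 4 = 3, 769383 mod 4 = 3, so the flip contributes -1; sign now -1
(769383/241635): 769383 mod 241635 = 44478, so (769383/241635) = (44478/241635)
factor out 2^1: 44478 = 2^1·22239; with 241635 mod 8 = 3, (2/241635) = -1; sign now +1; continue with (22239/241635)
flip (22239/241635) -> (241635/22239): both odd, 22239 mod 4 = 3, 241635 mod 4 = 3, so the flip contributes -1; sign now -1
(241635/22239): 241635 mod 22239 = 19245, so (241635/22239) = (19245/22239)
flip (19245/22239) -> (22239/19245): both odd, 19245 mod 4 = 1, 22239 mod 4 = 3, so the flip contributes +1; sign now -1
(22239/19245): 22239 mod 19245 = 2994, so (22239/19245) = (2994/19245)
factor out 2^1: 2994 = 2^1·1497; with 19245 mod 8 = 5, (2/19245) = -1; sign now +1; continue with (1497/19245)
flip (1497/19245) -> (19245/1497): both odd, 1497 mod 4 = 1, 19245 mod 4 = 1, so the flip contributes +1; sign now +1
(19245/1497): 19245 mod 1497 = 1281, so (19245/1497) = (1281/1497)
flip (1281/1497) -> (1497/1281): both odd, 1281 mod 4 = 1, 1497 mod 4 = 1, so the flip contributes +1; sign now +1
(1497/1281): 1497 mod 1281 = 216, so (1497/1281) = (216/1281)
factor out 2^3: 216 = 2^3·27; with 1281 mod 8 = 1, (2/1281) = +1; sign now +1; continue with (27/1281)
flip (27/1281) -> (1281/27): both odd, 27 mod 4 = 3, 1281 mod 4 = 1, so the flip contributes +1; sign now +1
(1281/27): 1281 mod 27 = 12, so (1281/27) = (12/27)
factor out 2^2: 12 = 2^2·3; with 27 mod 8 = 3, (2/27) = -1; sign now +1; continue with (3/27)
flip (3/27) -> (27/3): both odd, 3 mod 4 = 3, 27 mod 4 = 3, so the flip contributes -1; sign now -1
(27/3): 27 mod 3 = 0, so (27/3) = (0/3)
reached (0/3); gcd(a, n) > 1, so (0/3) = 0 and the symbol is 0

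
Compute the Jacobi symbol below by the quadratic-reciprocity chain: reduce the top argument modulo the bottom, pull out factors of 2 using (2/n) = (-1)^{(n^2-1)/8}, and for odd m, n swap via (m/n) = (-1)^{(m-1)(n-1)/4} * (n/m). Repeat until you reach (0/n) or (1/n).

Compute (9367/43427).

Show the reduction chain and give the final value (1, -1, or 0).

-1

flip (9367/43427) -> (43427/9367): both odd, 9367 mod 4 = 3, 43427 mod 4 = 3, so the flip contributes -1; sign now -1
(43427/9367): 43427 mod 9367 = 5959, so (43427/9367) = (5959/9367)
flip (5959/9367) -> (9367/5959): both odd, 5959 mod 4 = 3, 9367 mod 4 = 3, so the flip contributes -1; sign now +1
(9367/5959): 9367 mod 5959 = 3408, so (9367/5959) = (3408/5959)
factor out 2^4: 3408 = 2^4·213; with 5959 mod 8 = 7, (2/5959) = +1; sign now +1; continue with (213/5959)
flip (213/5959) -> (5959/213): both odd, 213 mod 4 = 1, 5959 mod 4 = 3, so the flip contributes +1; sign now +1
(5959/213): 5959 mod 213 = 208, so (5959/213) = (208/213)
factor out 2^4: 208 = 2^4·13; with 213 mod 8 = 5, (2/213) = -1; sign now +1; continue with (13/213)
flip (13/213) -> (213/13): both odd, 13 mod 4 = 1, 213 mod 4 = 1, so the flip contributes +1; sign now +1
(213/13): 213 mod 13 = 5, so (213/13) = (5/13)
flip (5/13) -> (13/5): both odd, 5 mod 4 = 1, 13 mod 4 = 1, so the flip contributes +1; sign now +1
(13/5): 13 mod 5 = 3, so (13/5) = (3/5)
flip (3/5) -> (5/3): both odd, 3 mod 4 = 3, 5 mod 4 = 1, so the flip contributes +1; sign now +1
(5/3): 5 mod 3 = 2, so (5/3) = (2/3)
factor out 2^1: 2 = 2^1·1; with 3 mod 8 = 3, (2/3) = -1; sign now -1; continue with (1/3)
reached (1/3) = 1, so the symbol is -1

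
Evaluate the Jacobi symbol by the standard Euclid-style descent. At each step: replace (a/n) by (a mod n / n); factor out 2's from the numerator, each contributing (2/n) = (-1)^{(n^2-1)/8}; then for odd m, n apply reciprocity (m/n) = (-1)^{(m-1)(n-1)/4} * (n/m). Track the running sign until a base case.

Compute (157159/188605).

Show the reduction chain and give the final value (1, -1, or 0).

reciprocity: (157159/188605) = +1·(188605/157159) since 157159 mod 4 = 3, 188605 mod 4 = 1; sign now +1
(188605/157159) = (31446/157159)   [reduce mod 157159]
31446 = 2^1·15723; (2/157159) = +1 since 157159 mod 8 = 7, so (31446/157159) = (+1)^1·(15723/157159); sign now +1
reciprocity: (15723/157159) = -1·(157159/15723) since 15723 mod 4 = 3, 157159 mod 4 = 3; sign now -1
(157159/15723) = (15652/15723)   [reduce mod 15723]
15652 = 2^2·3913; (2/15723) = -1 since 15723 mod 8 = 3, so (15652/15723) = (-1)^2·(3913/15723); sign now -1
reciprocity: (3913/15723) = +1·(15723/3913) since 3913 mod 4 = 1, 15723 mod 4 = 3; sign now -1
(15723/3913) = (71/3913)   [reduce mod 3913]
reciprocity: (71/3913) = +1·(3913/71) since 71 mod 4 = 3, 3913 mod 4 = 1; sign now -1
(3913/71) = (8/71)   [reduce mod 71]
8 = 2^3·1; (2/71) = +1 since 71 mod 8 = 7, so (8/71) = (+1)^3·(1/71); sign now -1
(1/71) = 1; final value = sign = -1

-1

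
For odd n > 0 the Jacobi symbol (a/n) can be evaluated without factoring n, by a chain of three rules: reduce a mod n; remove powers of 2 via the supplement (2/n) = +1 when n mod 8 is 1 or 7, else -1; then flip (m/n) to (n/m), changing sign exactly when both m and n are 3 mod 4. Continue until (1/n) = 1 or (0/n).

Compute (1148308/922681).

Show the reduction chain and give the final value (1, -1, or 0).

-1

(1148308/922681) = (225627/922681)   [reduce mod 922681]
reciprocity: (225627/922681) = +1·(922681/225627) since 225627 mod 4 = 3, 922681 mod 4 = 1; sign now +1
(922681/225627) = (20173/225627)   [reduce mod 225627]
reciprocity: (20173/225627) = +1·(225627/20173) since 20173 mod 4 = 1, 225627 mod 4 = 3; sign now +1
(225627/20173) = (3724/20173)   [reduce mod 20173]
3724 = 2^2·931; (2/20173) = -1 since 20173 mod 8 = 5, so (3724/20173) = (-1)^2·(931/20173); sign now +1
reciprocity: (931/20173) = +1·(20173/931) since 931 mod 4 = 3, 20173 mod 4 = 1; sign now +1
(20173/931) = (622/931)   [reduce mod 931]
622 = 2^1·311; (2/931) = -1 since 931 mod 8 = 3, so (622/931) = (-1)^1·(311/931); sign now -1
reciprocity: (311/931) = -1·(931/311) since 311 mod 4 = 3, 931 mod 4 = 3; sign now +1
(931/311) = (309/311)   [reduce mod 311]
reciprocity: (309/311) = +1·(311/309) since 309 mod 4 = 1, 311 mod 4 = 3; sign now +1
(311/309) = (2/309)   [reduce mod 309]
2 = 2^1·1; (2/309) = -1 since 309 mod 8 = 5, so (2/309) = (-1)^1·(1/309); sign now -1
(1/309) = 1; final value = sign = -1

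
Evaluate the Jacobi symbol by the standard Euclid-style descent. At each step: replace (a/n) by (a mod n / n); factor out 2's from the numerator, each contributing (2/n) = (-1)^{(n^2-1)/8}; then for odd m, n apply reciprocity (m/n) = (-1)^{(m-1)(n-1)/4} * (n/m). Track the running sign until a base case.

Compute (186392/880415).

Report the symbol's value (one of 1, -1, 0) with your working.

1

factor out 2^3: 186392 = 2^3·23299; with 880415 mod 8 = 7, (2/880415) = +1; sign now +1; continue with (23299/880415)
flip (23299/880415) -> (880415/23299): both odd, 23299 mod 4 = 3, 880415 mod 4 = 3, so the flip contributes -1; sign now -1
(880415/23299): 880415 mod 23299 = 18352, so (880415/23299) = (18352/23299)
factor out 2^4: 18352 = 2^4·1147; with 23299 mod 8 = 3, (2/23299) = -1; sign now -1; continue with (1147/23299)
flip (1147/23299) -> (23299/1147): both odd, 1147 mod 4 = 3, 23299 mod 4 = 3, so the flip contributes -1; sign now +1
(23299/1147): 23299 mod 1147 = 359, so (23299/1147) = (359/1147)
flip (359/1147) -> (1147/359): both odd, 359 mod 4 = 3, 1147 mod 4 = 3, so the flip contributes -1; sign now -1
(1147/359): 1147 mod 359 = 70, so (1147/359) = (70/359)
factor out 2^1: 70 = 2^1·35; with 359 mod 8 = 7, (2/359) = +1; sign now -1; continue with (35/359)
flip (35/359) -> (359/35): both odd, 35 mod 4 = 3, 359 mod 4 = 3, so the flip contributes -1; sign now +1
(359/35): 359 mod 35 = 9, so (359/35) = (9/35)
flip (9/35) -> (35/9): both odd, 9 mod 4 = 1, 35 mod 4 = 3, so the flip contributes +1; sign now +1
(35/9): 35 mod 9 = 8, so (35/9) = (8/9)
factor out 2^3: 8 = 2^3·1; with 9 mod 8 = 1, (2/9) = +1; sign now +1; continue with (1/9)
reached (1/9) = 1, so the symbol is +1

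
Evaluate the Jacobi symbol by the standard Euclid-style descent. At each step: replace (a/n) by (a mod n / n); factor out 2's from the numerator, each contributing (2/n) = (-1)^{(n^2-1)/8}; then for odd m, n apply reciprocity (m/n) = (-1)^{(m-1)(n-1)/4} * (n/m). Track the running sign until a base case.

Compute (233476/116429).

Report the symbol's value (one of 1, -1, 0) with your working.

-1

(233476/116429) = (618/116429)   [reduce mod 116429]
618 = 2^1·309; (2/116429) = -1 since 116429 mod 8 = 5, so (618/116429) = (-1)^1·(309/116429); sign now -1
reciprocity: (309/116429) = +1·(116429/309) since 309 mod 4 = 1, 116429 mod 4 = 1; sign now -1
(116429/309) = (245/309)   [reduce mod 309]
reciprocity: (245/309) = +1·(309/245) since 245 mod 4 = 1, 309 mod 4 = 1; sign now -1
(309/245) = (64/245)   [reduce mod 245]
64 = 2^6·1; (2/245) = -1 since 245 mod 8 = 5, so (64/245) = (-1)^6·(1/245); sign now -1
(1/245) = 1; final value = sign = -1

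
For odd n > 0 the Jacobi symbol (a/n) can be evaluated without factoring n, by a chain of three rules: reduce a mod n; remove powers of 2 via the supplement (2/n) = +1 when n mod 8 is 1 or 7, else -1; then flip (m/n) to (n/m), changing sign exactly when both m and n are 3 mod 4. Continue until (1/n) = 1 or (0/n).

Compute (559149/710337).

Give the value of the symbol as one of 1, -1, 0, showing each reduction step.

reciprocity: (559149/710337) = +1·(710337/559149) since 559149 mod 4 = 1, 710337 mod 4 = 1; sign now +1
(710337/559149) = (151188/559149)   [reduce mod 559149]
151188 = 2^2·37797; (2/559149) = -1 since 559149 mod 8 = 5, so (151188/559149) = (-1)^2·(37797/559149); sign now +1
reciprocity: (37797/559149) = +1·(559149/37797) since 37797 mod 4 = 1, 559149 mod 4 = 1; sign now +1
(559149/37797) = (29991/37797)   [reduce mod 37797]
reciprocity: (29991/37797) = +1·(37797/29991) since 29991 mod 4 = 3, 37797 mod 4 = 1; sign now +1
(37797/29991) = (7806/29991)   [reduce mod 29991]
7806 = 2^1·3903; (2/29991) = +1 since 29991 mod 8 = 7, so (7806/29991) = (+1)^1·(3903/29991); sign now +1
reciprocity: (3903/29991) = -1·(29991/3903) since 3903 mod 4 = 3, 29991 mod 4 = 3; sign now -1
(29991/3903) = (2670/3903)   [reduce mod 3903]
2670 = 2^1·1335; (2/3903) = +1 since 3903 mod 8 = 7, so (2670/3903) = (+1)^1·(1335/3903); sign now -1
reciprocity: (1335/3903) = -1·(3903/1335) since 1335 mod 4 = 3, 3903 mod 4 = 3; sign now +1
(3903/1335) = (1233/1335)   [reduce mod 1335]
reciprocity: (1233/1335) = +1·(1335/1233) since 1233 mod 4 = 1, 1335 mod 4 = 3; sign now +1
(1335/1233) = (102/1233)   [reduce mod 1233]
102 = 2^1·51; (2/1233) = +1 since 1233 mod 8 = 1, so (102/1233) = (+1)^1·(51/1233); sign now +1
reciprocity: (51/1233) = +1·(1233/51) since 51 mod 4 = 3, 1233 mod 4 = 1; sign now +1
(1233/51) = (9/51)   [reduce mod 51]
reciprocity: (9/51) = +1·(51/9) since 9 mod 4 = 1, 51 mod 4 = 3; sign now +1
(51/9) = (6/9)   [reduce mod 9]
6 = 2^1·3; (2/9) = +1 since 9 mod 8 = 1, so (6/9) = (+1)^1·(3/9); sign now +1
reciprocity: (3/9) = +1·(9/3) since 3 mod 4 = 3, 9 mod 4 = 1; sign now +1
(9/3) = (0/3)   [reduce mod 3]
(0/3) = 0   [gcd(a, n) > 1]; final value = 0

0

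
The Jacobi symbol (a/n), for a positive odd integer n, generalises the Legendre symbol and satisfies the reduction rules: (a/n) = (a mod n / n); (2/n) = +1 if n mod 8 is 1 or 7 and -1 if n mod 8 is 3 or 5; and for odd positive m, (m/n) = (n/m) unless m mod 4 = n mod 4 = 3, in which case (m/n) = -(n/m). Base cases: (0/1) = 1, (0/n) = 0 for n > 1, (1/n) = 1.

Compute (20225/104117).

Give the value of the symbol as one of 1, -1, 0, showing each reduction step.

1

reciprocity: (20225/104117) = +1·(104117/20225) since 20225 mod 4 = 1, 104117 mod 4 = 1; sign now +1
(104117/20225) = (2992/20225)   [reduce mod 20225]
2992 = 2^4·187; (2/20225) = +1 since 20225 mod 8 = 1, so (2992/20225) = (+1)^4·(187/20225); sign now +1
reciprocity: (187/20225) = +1·(20225/187) since 187 mod 4 = 3, 20225 mod 4 = 1; sign now +1
(20225/187) = (29/187)   [reduce mod 187]
reciprocity: (29/187) = +1·(187/29) since 29 mod 4 = 1, 187 mod 4 = 3; sign now +1
(187/29) = (13/29)   [reduce mod 29]
reciprocity: (13/29) = +1·(29/13) since 13 mod 4 = 1, 29 mod 4 = 1; sign now +1
(29/13) = (3/13)   [reduce mod 13]
reciprocity: (3/13) = +1·(13/3) since 3 mod 4 = 3, 13 mod 4 = 1; sign now +1
(13/3) = (1/3)   [reduce mod 3]
(1/3) = 1; final value = sign = +1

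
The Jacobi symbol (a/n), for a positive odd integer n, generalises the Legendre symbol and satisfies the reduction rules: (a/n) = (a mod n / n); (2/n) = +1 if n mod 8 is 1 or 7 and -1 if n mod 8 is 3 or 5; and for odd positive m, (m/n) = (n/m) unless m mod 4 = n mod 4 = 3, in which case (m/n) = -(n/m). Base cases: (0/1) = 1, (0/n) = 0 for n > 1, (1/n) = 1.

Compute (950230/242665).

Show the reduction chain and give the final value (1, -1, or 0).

(950230/242665) = (222235/242665)   [reduce mod 242665]
reciprocity: (222235/242665) = +1·(242665/222235) since 222235 mod 4 = 3, 242665 mod 4 = 1; sign now +1
(242665/222235) = (20430/222235)   [reduce mod 222235]
20430 = 2^1·10215; (2/222235) = -1 since 222235 mod 8 = 3, so (20430/222235) = (-1)^1·(10215/222235); sign now -1
reciprocity: (10215/222235) = -1·(222235/10215) since 10215 mod 4 = 3, 222235 mod 4 = 3; sign now +1
(222235/10215) = (7720/10215)   [reduce mod 10215]
7720 = 2^3·965; (2/10215) = +1 since 10215 mod 8 = 7, so (7720/10215) = (+1)^3·(965/10215); sign now +1
reciprocity: (965/10215) = +1·(10215/965) since 965 mod 4 = 1, 10215 mod 4 = 3; sign now +1
(10215/965) = (565/965)   [reduce mod 965]
reciprocity: (565/965) = +1·(965/565) since 565 mod 4 = 1, 965 mod 4 = 1; sign now +1
(965/565) = (400/565)   [reduce mod 565]
400 = 2^4·25; (2/565) = -1 since 565 mod 8 = 5, so (400/565) = (-1)^4·(25/565); sign now +1
reciprocity: (25/565) = +1·(565/25) since 25 mod 4 = 1, 565 mod 4 = 1; sign now +1
(565/25) = (15/25)   [reduce mod 25]
reciprocity: (15/25) = +1·(25/15) since 15 mod 4 = 3, 25 mod 4 = 1; sign now +1
(25/15) = (10/15)   [reduce mod 15]
10 = 2^1·5; (2/15) = +1 since 15 mod 8 = 7, so (10/15) = (+1)^1·(5/15); sign now +1
reciprocity: (5/15) = +1·(15/5) since 5 mod 4 = 1, 15 mod 4 = 3; sign now +1
(15/5) = (0/5)   [reduce mod 5]
(0/5) = 0   [gcd(a, n) > 1]; final value = 0

0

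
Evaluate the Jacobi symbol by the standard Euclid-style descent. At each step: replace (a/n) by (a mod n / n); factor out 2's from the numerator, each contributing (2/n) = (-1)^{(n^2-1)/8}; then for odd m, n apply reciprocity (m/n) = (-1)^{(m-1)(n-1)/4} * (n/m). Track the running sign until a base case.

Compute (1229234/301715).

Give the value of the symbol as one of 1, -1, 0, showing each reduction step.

(1229234/301715) = (22374/301715)   [reduce mod 301715]
22374 = 2^1·11187; (2/301715) = -1 since 301715 mod 8 = 3, so (22374/301715) = (-1)^1·(11187/301715); sign now -1
reciprocity: (11187/301715) = -1·(301715/11187) since 11187 mod 4 = 3, 301715 mod 4 = 3; sign now +1
(301715/11187) = (10853/11187)   [reduce mod 11187]
reciprocity: (10853/11187) = +1·(11187/10853) since 10853 mod 4 = 1, 11187 mod 4 = 3; sign now +1
(11187/10853) = (334/10853)   [reduce mod 10853]
334 = 2^1·167; (2/10853) = -1 since 10853 mod 8 = 5, so (334/10853) = (-1)^1·(167/10853); sign now -1
reciprocity: (167/10853) = +1·(10853/167) since 167 mod 4 = 3, 10853 mod 4 = 1; sign now -1
(10853/167) = (165/167)   [reduce mod 167]
reciprocity: (165/167) = +1·(167/165) since 165 mod 4 = 1, 167 mod 4 = 3; sign now -1
(167/165) = (2/165)   [reduce mod 165]
2 = 2^1·1; (2/165) = -1 since 165 mod 8 = 5, so (2/165) = (-1)^1·(1/165); sign now +1
(1/165) = 1; final value = sign = +1

1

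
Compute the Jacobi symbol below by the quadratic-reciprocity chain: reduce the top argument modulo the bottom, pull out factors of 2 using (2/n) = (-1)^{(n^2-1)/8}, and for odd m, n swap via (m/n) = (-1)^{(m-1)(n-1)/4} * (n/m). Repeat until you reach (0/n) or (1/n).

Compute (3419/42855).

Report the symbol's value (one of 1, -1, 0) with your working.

reciprocity: (3419/42855) = -1·(42855/3419) since 3419 mod 4 = 3, 42855 mod 4 = 3; sign now -1
(42855/3419) = (1827/3419)   [reduce mod 3419]
reciprocity: (1827/3419) = -1·(3419/1827) since 1827 mod 4 = 3, 3419 mod 4 = 3; sign now +1
(3419/1827) = (1592/1827)   [reduce mod 1827]
1592 = 2^3·199; (2/1827) = -1 since 1827 mod 8 = 3, so (1592/1827) = (-1)^3·(199/1827); sign now -1
reciprocity: (199/1827) = -1·(1827/199) since 199 mod 4 = 3, 1827 mod 4 = 3; sign now +1
(1827/199) = (36/199)   [reduce mod 199]
36 = 2^2·9; (2/199) = +1 since 199 mod 8 = 7, so (36/199) = (+1)^2·(9/199); sign now +1
reciprocity: (9/199) = +1·(199/9) since 9 mod 4 = 1, 199 mod 4 = 3; sign now +1
(199/9) = (1/9)   [reduce mod 9]
(1/9) = 1; final value = sign = +1

1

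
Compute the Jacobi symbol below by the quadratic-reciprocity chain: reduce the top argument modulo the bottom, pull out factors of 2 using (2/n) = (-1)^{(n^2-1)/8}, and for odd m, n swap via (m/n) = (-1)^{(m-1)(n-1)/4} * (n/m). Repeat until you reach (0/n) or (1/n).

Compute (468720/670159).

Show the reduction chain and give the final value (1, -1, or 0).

468720 = 2^4·29295; (2/670159) = +1 since 670159 mod 8 = 7, so (468720/670159) = (+1)^4·(29295/670159); sign now +1
reciprocity: (29295/670159) = -1·(670159/29295) since 29295 mod 4 = 3, 670159 mod 4 = 3; sign now -1
(670159/29295) = (25669/29295)   [reduce mod 29295]
reciprocity: (25669/29295) = +1·(29295/25669) since 25669 mod 4 = 1, 29295 mod 4 = 3; sign now -1
(29295/25669) = (3626/25669)   [reduce mod 25669]
3626 = 2^1·1813; (2/25669) = -1 since 25669 mod 8 = 5, so (3626/25669) = (-1)^1·(1813/25669); sign now +1
reciprocity: (1813/25669) = +1·(25669/1813) since 1813 mod 4 = 1, 25669 mod 4 = 1; sign now +1
(25669/1813) = (287/1813)   [reduce mod 1813]
reciprocity: (287/1813) = +1·(1813/287) since 287 mod 4 = 3, 1813 mod 4 = 1; sign now +1
(1813/287) = (91/287)   [reduce mod 287]
reciprocity: (91/287) = -1·(287/91) since 91 mod 4 = 3, 287 mod 4 = 3; sign now -1
(287/91) = (14/91)   [reduce mod 91]
14 = 2^1·7; (2/91) = -1 since 91 mod 8 = 3, so (14/91) = (-1)^1·(7/91); sign now +1
reciprocity: (7/91) = -1·(91/7) since 7 mod 4 = 3, 91 mod 4 = 3; sign now -1
(91/7) = (0/7)   [reduce mod 7]
(0/7) = 0   [gcd(a, n) > 1]; final value = 0

0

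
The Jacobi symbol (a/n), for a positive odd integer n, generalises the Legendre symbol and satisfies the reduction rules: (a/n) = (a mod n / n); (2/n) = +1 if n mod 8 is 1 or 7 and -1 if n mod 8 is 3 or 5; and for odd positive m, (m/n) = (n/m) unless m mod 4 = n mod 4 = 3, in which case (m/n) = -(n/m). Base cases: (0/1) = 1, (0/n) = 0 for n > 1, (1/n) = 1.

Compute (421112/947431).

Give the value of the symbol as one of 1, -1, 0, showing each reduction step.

factor out 2^3: 421112 = 2^3·52639; with 947431 mod 8 = 7, (2/947431) = +1; sign now +1; continue with (52639/947431)
flip (52639/947431) -> (947431/52639): both odd, 52639 mod 4 = 3, 947431 mod 4 = 3, so the flip contributes -1; sign now -1
(947431/52639): 947431 mod 52639 = 52568, so (947431/52639) = (52568/52639)
factor out 2^3: 52568 = 2^3·6571; with 52639 mod 8 = 7, (2/52639) = +1; sign now -1; continue with (6571/52639)
flip (6571/52639) -> (52639/6571): both odd, 6571 mod 4 = 3, 52639 mod 4 = 3, so the flip contributes -1; sign now +1
(52639/6571): 52639 mod 6571 = 71, so (52639/6571) = (71/6571)
flip (71/6571) -> (6571/71): both odd, 71 mod 4 = 3, 6571 mod 4 = 3, so the flip contributes -1; sign now -1
(6571/71): 6571 mod 71 = 39, so (6571/71) = (39/71)
flip (39/71) -> (71/39): both odd, 39 mod 4 = 3, 71 mod 4 = 3, so the flip contributes -1; sign now +1
(71/39): 71 mod 39 = 32, so (71/39) = (32/39)
factor out 2^5: 32 = 2^5·1; with 39 mod 8 = 7, (2/39) = +1; sign now +1; continue with (1/39)
reached (1/39) = 1, so the symbol is +1

1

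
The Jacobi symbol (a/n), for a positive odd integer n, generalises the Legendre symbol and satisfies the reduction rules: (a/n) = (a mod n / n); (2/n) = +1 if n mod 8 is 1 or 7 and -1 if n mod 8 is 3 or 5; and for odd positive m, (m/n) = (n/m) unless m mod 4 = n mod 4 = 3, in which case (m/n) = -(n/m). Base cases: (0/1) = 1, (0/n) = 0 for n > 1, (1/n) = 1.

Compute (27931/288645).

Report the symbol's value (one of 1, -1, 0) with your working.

1

reciprocity: (27931/288645) = +1·(288645/27931) since 27931 mod 4 = 3, 288645 mod 4 = 1; sign now +1
(288645/27931) = (9335/27931)   [reduce mod 27931]
reciprocity: (9335/27931) = -1·(27931/9335) since 9335 mod 4 = 3, 27931 mod 4 = 3; sign now -1
(27931/9335) = (9261/9335)   [reduce mod 9335]
reciprocity: (9261/9335) = +1·(9335/9261) since 9261 mod 4 = 1, 9335 mod 4 = 3; sign now -1
(9335/9261) = (74/9261)   [reduce mod 9261]
74 = 2^1·37; (2/9261) = -1 since 9261 mod 8 = 5, so (74/9261) = (-1)^1·(37/9261); sign now +1
reciprocity: (37/9261) = +1·(9261/37) since 37 mod 4 = 1, 9261 mod 4 = 1; sign now +1
(9261/37) = (11/37)   [reduce mod 37]
reciprocity: (11/37) = +1·(37/11) since 11 mod 4 = 3, 37 mod 4 = 1; sign now +1
(37/11) = (4/11)   [reduce mod 11]
4 = 2^2·1; (2/11) = -1 since 11 mod 8 = 3, so (4/11) = (-1)^2·(1/11); sign now +1
(1/11) = 1; final value = sign = +1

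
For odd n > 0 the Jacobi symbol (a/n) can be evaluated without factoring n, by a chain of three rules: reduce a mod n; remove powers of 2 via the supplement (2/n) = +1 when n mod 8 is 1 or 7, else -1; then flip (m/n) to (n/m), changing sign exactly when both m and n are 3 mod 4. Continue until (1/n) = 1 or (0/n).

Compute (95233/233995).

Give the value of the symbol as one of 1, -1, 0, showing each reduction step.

reciprocity: (95233/233995) = +1·(233995/95233) since 95233 mod 4 = 1, 233995 mod 4 = 3; sign now +1
(233995/95233) = (43529/95233)   [reduce mod 95233]
reciprocity: (43529/95233) = +1·(95233/43529) since 43529 mod 4 = 1, 95233 mod 4 = 1; sign now +1
(95233/43529) = (8175/43529)   [reduce mod 43529]
reciprocity: (8175/43529) = +1·(43529/8175) since 8175 mod 4 = 3, 43529 mod 4 = 1; sign now +1
(43529/8175) = (2654/8175)   [reduce mod 8175]
2654 = 2^1·1327; (2/8175) = +1 since 8175 mod 8 = 7, so (2654/8175) = (+1)^1·(1327/8175); sign now +1
reciprocity: (1327/8175) = -1·(8175/1327) since 1327 mod 4 = 3, 8175 mod 4 = 3; sign now -1
(8175/1327) = (213/1327)   [reduce mod 1327]
reciprocity: (213/1327) = +1·(1327/213) since 213 mod 4 = 1, 1327 mod 4 = 3; sign now -1
(1327/213) = (49/213)   [reduce mod 213]
reciprocity: (49/213) = +1·(213/49) since 49 mod 4 = 1, 213 mod 4 = 1; sign now -1
(213/49) = (17/49)   [reduce mod 49]
reciprocity: (17/49) = +1·(49/17) since 17 mod 4 = 1, 49 mod 4 = 1; sign now -1
(49/17) = (15/17)   [reduce mod 17]
reciprocity: (15/17) = +1·(17/15) since 15 mod 4 = 3, 17 mod 4 = 1; sign now -1
(17/15) = (2/15)   [reduce mod 15]
2 = 2^1·1; (2/15) = +1 since 15 mod 8 = 7, so (2/15) = (+1)^1·(1/15); sign now -1
(1/15) = 1; final value = sign = -1

-1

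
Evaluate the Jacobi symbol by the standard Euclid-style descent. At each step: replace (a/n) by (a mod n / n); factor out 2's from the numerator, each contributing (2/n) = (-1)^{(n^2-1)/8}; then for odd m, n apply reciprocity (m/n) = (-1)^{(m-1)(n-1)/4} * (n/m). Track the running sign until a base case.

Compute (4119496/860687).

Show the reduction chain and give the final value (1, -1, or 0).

0

(4119496/860687): 4119496 mod 860687 = 676748, so (4119496/860687) = (676748/860687)
factor out 2^2: 676748 = 2^2·169187; with 860687 mod 8 = 7, (2/860687) = +1; sign now +1; continue with (169187/860687)
flip (169187/860687) -> (860687/169187): both odd, 169187 mod 4 = 3, 860687 mod 4 = 3, so the flip contributes -1; sign now -1
(860687/169187): 860687 mod 169187 = 14752, so (860687/169187) = (14752/169187)
factor out 2^5: 14752 = 2^5·461; with 169187 mod 8 = 3, (2/169187) = -1; sign now +1; continue with (461/169187)
flip (461/169187) -> (169187/461): both odd, 461 mod 4 = 1, 169187 mod 4 = 3, so the flip contributes +1; sign now +1
(169187/461): 169187 mod 461 = 0, so (169187/461) = (0/461)
reached (0/461); gcd(a, n) > 1, so (0/461) = 0 and the symbol is 0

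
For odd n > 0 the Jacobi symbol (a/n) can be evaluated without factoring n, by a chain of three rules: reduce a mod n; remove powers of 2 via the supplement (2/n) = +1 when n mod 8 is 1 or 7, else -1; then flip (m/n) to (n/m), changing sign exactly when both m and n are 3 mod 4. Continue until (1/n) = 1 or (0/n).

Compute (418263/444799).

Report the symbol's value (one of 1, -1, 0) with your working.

flip (418263/444799) -> (444799/418263): both odd, 418263 mod 4 = 3, 444799 mod 4 = 3, so the flip contributes -1; sign now -1
(444799/418263): 444799 mod 418263 = 26536, so (444799/418263) = (26536/418263)
factor out 2^3: 26536 = 2^3·3317; with 418263 mod 8 = 7, (2/418263) = +1; sign now -1; continue with (3317/418263)
flip (3317/418263) -> (418263/3317): both odd, 3317 mod 4 = 1, 418263 mod 4 = 3, so the flip contributes +1; sign now -1
(418263/3317): 418263 mod 3317 = 321, so (418263/3317) = (321/3317)
flip (321/3317) -> (3317/321): both odd, 321 mod 4 = 1, 3317 mod 4 = 1, so the flip contributes +1; sign now -1
(3317/321): 3317 mod 321 = 107, so (3317/321) = (107/321)
flip (107/321) -> (321/107): both odd, 107 mod 4 = 3, 321 mod 4 = 1, so the flip contributes +1; sign now -1
(321/107): 321 mod 107 = 0, so (321/107) = (0/107)
reached (0/107); gcd(a, n) > 1, so (0/107) = 0 and the symbol is 0

0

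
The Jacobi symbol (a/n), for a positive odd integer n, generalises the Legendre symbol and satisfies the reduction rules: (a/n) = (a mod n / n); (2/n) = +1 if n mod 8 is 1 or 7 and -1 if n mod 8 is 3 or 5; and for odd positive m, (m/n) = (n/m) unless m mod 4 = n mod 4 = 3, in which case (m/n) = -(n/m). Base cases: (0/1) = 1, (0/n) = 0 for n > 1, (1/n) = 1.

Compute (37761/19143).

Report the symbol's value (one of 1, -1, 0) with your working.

0

(37761/19143): 37761 mod 19143 = 18618, so (37761/19143) = (18618/19143)
factor out 2^1: 18618 = 2^1·9309; with 19143 mod 8 = 7, (2/19143) = +1; sign now +1; continue with (9309/19143)
flip (9309/19143) -> (19143/9309): both odd, 9309 mod 4 = 1, 19143 mod 4 = 3, so the flip contributes +1; sign now +1
(19143/9309): 19143 mod 9309 = 525, so (19143/9309) = (525/9309)
flip (525/9309) -> (9309/525): both odd, 525 mod 4 = 1, 9309 mod 4 = 1, so the flip contributes +1; sign now +1
(9309/525): 9309 mod 525 = 384, so (9309/525) = (384/525)
factor out 2^7: 384 = 2^7·3; with 525 mod 8 = 5, (2/525) = -1; sign now -1; continue with (3/525)
flip (3/525) -> (525/3): both odd, 3 mod 4 = 3, 525 mod 4 = 1, so the flip contributes +1; sign now -1
(525/3): 525 mod 3 = 0, so (525/3) = (0/3)
reached (0/3); gcd(a, n) > 1, so (0/3) = 0 and the symbol is 0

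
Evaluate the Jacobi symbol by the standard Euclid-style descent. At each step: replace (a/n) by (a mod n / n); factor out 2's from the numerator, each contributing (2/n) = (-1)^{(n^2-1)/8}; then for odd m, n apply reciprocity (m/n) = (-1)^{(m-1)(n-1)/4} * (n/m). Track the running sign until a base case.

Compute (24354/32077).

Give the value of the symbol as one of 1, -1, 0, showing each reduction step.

1

24354 = 2^1·12177; (2/32077) = -1 since 32077 mod 8 = 5, so (24354/32077) = (-1)^1·(12177/32077); sign now -1
reciprocity: (12177/32077) = +1·(32077/12177) since 12177 mod 4 = 1, 32077 mod 4 = 1; sign now -1
(32077/12177) = (7723/12177)   [reduce mod 12177]
reciprocity: (7723/12177) = +1·(12177/7723) since 7723 mod 4 = 3, 12177 mod 4 = 1; sign now -1
(12177/7723) = (4454/7723)   [reduce mod 7723]
4454 = 2^1·2227; (2/7723) = -1 since 7723 mod 8 = 3, so (4454/7723) = (-1)^1·(2227/7723); sign now +1
reciprocity: (2227/7723) = -1·(7723/2227) since 2227 mod 4 = 3, 7723 mod 4 = 3; sign now -1
(7723/2227) = (1042/2227)   [reduce mod 2227]
1042 = 2^1·521; (2/2227) = -1 since 2227 mod 8 = 3, so (1042/2227) = (-1)^1·(521/2227); sign now +1
reciprocity: (521/2227) = +1·(2227/521) since 521 mod 4 = 1, 2227 mod 4 = 3; sign now +1
(2227/521) = (143/521)   [reduce mod 521]
reciprocity: (143/521) = +1·(521/143) since 143 mod 4 = 3, 521 mod 4 = 1; sign now +1
(521/143) = (92/143)   [reduce mod 143]
92 = 2^2·23; (2/143) = +1 since 143 mod 8 = 7, so (92/143) = (+1)^2·(23/143); sign now +1
reciprocity: (23/143) = -1·(143/23) since 23 mod 4 = 3, 143 mod 4 = 3; sign now -1
(143/23) = (5/23)   [reduce mod 23]
reciprocity: (5/23) = +1·(23/5) since 5 mod 4 = 1, 23 mod 4 = 3; sign now -1
(23/5) = (3/5)   [reduce mod 5]
reciprocity: (3/5) = +1·(5/3) since 3 mod 4 = 3, 5 mod 4 = 1; sign now -1
(5/3) = (2/3)   [reduce mod 3]
2 = 2^1·1; (2/3) = -1 since 3 mod 8 = 3, so (2/3) = (-1)^1·(1/3); sign now +1
(1/3) = 1; final value = sign = +1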